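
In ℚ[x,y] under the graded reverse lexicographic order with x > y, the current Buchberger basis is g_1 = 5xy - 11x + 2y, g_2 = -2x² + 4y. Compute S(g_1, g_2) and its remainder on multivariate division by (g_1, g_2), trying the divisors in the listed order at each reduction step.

lcm(LM(g_1), LM(g_2)) = x²y.
S = (lcm/LT(g_1))·g_1 − (lcm/LT(g_2))·g_2 = -11/5x² + ⅖xy + 2y².
Reduce S modulo (g_1, g_2) in that order:
  leading term x²: subtract (11/10)·g_2 from -11/5x² + ⅖xy + 2y² → ⅖xy + 2y² - 22/5y
  leading term xy: subtract (2/25)·g_1 from ⅖xy + 2y² - 22/5y → 2y² + 22/25x - 114/25y
  leading term y²: no divisor's leading term divides it; move 2y² to the remainder.
  leading term x: no divisor's leading term divides it; move 22/25x to the remainder.
  leading term y: no divisor's leading term divides it; move -114/25y to the remainder.
The remainder 2y² + 22/25x - 114/25y is nonzero, so it would be added as the next basis element.

S(g_1, g_2) = -11/5x² + ⅖xy + 2y²; remainder on division = 2y² + 22/25x - 114/25y.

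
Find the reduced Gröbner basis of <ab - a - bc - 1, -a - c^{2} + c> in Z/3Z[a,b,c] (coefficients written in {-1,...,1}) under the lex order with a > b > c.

G = {a + c^{2} - c, bc^{2} - c^{2} + c + 1}

f_1 = ab - a - bc - 1, LT = ab.
f_2 = -a - c^{2} + c, LT = a.

S(f_1,f_2): lcm = ab. S = -a - bc^{2} - 1.
  leading term a: subtract (1)·f_2 from -a - bc^{2} - 1 → -bc^{2} + c^{2} - c - 1
  leading term bc^{2}: no divisor's leading term divides it; move -bc^{2} to the remainder.
  leading term c^{2}: no divisor's leading term divides it; move c^{2} to the remainder.
  leading term c: no divisor's leading term divides it; move -c to the remainder.
  leading term 1: no divisor's leading term divides it; move -1 to the remainder.
  remainder -bc^{2} + c^{2} - c - 1 ≠ 0; add g_3 = -bc^{2} + c^{2} - c - 1 to the basis.

The other S-polynomials (S(f_1,g_3), S(f_2,g_3)) all reduce to 0 modulo the current basis, so we have a Gröbner basis.
Inter-reduce: drop elements whose leading term is divisible by another's, tail-reduce, and make monic.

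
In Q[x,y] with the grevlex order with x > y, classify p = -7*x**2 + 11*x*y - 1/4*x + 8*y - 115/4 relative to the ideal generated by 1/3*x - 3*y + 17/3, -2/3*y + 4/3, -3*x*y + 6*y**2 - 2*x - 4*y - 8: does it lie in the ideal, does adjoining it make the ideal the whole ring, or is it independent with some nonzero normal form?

First compute the reduced Gröbner basis of I by Buchberger's algorithm.
f_1 = 1/3*x - 3*y + 17/3, LT = x.
f_2 = -2/3*y + 4/3, LT = y.
f_3 = -3*x*y + 6*y**2 - 2*x - 4*y - 8, LT = x*y.

S(f_1,f_2): leading monomials are coprime, so the S-polynomial reduces to 0 (Buchberger's first criterion).
S(f_1,f_3): lcm = x*y. S = -7*y**2 - 2/3*x + 47/3*y - 8/3.
  leading term y**2: subtract (21/2*y)·f_2 from -7*y**2 - 2/3*x + 47/3*y - 8/3 → -2/3*x + 5/3*y - 8/3
  leading term x: subtract (-2)·f_1 from -2/3*x + 5/3*y - 8/3 → -13/3*y + 26/3
  leading term y: subtract (13/2)·f_2 from -13/3*y + 26/3 → 0
  remainder 0.

S(f_2,f_3): lcm = x*y. S = 2*y**2 - 8/3*x - 4/3*y - 8/3.
  leading term y**2: subtract (-3*y)·f_2 from 2*y**2 - 8/3*x - 4/3*y - 8/3 → -8/3*x + 8/3*y - 8/3
  leading term x: subtract (-8)·f_1 from -8/3*x + 8/3*y - 8/3 → -64/3*y + 128/3
  leading term y: subtract (32)·f_2 from -64/3*y + 128/3 → 0
  remainder 0.

Every S-polynomial of the final basis reduces to 0, so we have a Gröbner basis.
Inter-reduce: drop elements whose leading term is divisible by another's, tail-reduce, and make monic.
Reduced Gröbner basis: {x - 1, y - 2}.
Label its elements g_1 = x - 1, g_2 = y - 2.

Reduce p = -7*x**2 + 11*x*y - 1/4*x + 8*y - 115/4 modulo G:
  leading term x**2: subtract (-7*x)·g_1 from -7*x**2 + 11*x*y - 1/4*x + 8*y - 115/4 → 11*x*y - 29/4*x + 8*y - 115/4
  leading term x*y: subtract (11*y)·g_1 from 11*x*y - 29/4*x + 8*y - 115/4 → -29/4*x + 19*y - 115/4
  leading term x: subtract (-29/4)·g_1 from -29/4*x + 19*y - 115/4 → 19*y - 36
  leading term y: subtract (19)·g_2 from 19*y - 36 → 2
  leading term 1: no divisor's leading term divides it; move 2 to the remainder.
  normal form = 2.
The normal form is nonzero, so p ∉ I. Since p minus its normal form lies in I, I + (p) = I + (r) where r = 2; decide whether this ideal is the whole ring.
Here r = 2 is a nonzero constant, hence a unit: 1 ∈ I + (p), the Gröbner basis of I + (p) is {1}, and the enlarged system has no common solution — adjoining p is inconsistent.

Adjoining -7*x**2 + 11*x*y - 1/4*x + 8*y - 115/4 makes the ideal the whole ring: the system is inconsistent.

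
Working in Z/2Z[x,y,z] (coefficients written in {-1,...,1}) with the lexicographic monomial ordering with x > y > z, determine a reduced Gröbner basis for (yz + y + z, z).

f_1 = yz + y + z, LT = yz.
f_2 = z, LT = z.

S(f_1,f_2): lcm = yz. S = y + z.
  leading term y: no divisor's leading term divides it; move y to the remainder.
  leading term z: subtract (1)·f_2 from z → 0
  remainder y ≠ 0; add g_3 = y to the basis.

The other S-polynomials (S(f_1,g_3), S(f_2,g_3)) all reduce to 0 modulo the current basis, so we have a Gröbner basis.
Inter-reduce: drop elements whose leading term is divisible by another's, tail-reduce, and make monic.

G = {y, z}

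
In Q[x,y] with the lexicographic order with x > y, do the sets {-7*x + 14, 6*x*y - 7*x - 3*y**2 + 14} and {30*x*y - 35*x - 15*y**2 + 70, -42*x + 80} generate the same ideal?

For a fixed monomial order, each ideal has a unique reduced Gröbner basis; comparing bases decides equality.
Buchberger on the first generating set:
f_1 = -7*x + 14, LT = x.
f_2 = 6*x*y - 7*x - 3*y**2 + 14, LT = x*y.

S(f_1,f_2): lcm = x*y. S = 7/6*x + 1/2*y**2 - 2*y - 7/3.
  leading term x: subtract (-1/6)·f_1 from 7/6*x + 1/2*y**2 - 2*y - 7/3 → 1/2*y**2 - 2*y
  leading term y**2: no divisor's leading term divides it; move 1/2*y**2 to the remainder.
  leading term y: no divisor's leading term divides it; move -2*y to the remainder.
  remainder 1/2*y**2 - 2*y ≠ 0; add g_3 = 1/2*y**2 - 2*y to the basis.

S(f_1,g_3): leading monomials are coprime, so the S-polynomial reduces to 0 (Buchberger's first criterion).
S(f_2,g_3): lcm = x*y**2. S = 17/6*x*y - 1/2*y**3 + 7/3*y.
  leading term x*y: subtract (-17/42*y)·f_1 from 17/6*x*y - 1/2*y**3 + 7/3*y → -1/2*y**3 + 8*y
  leading term y**3: subtract (-y)·g_3 from -1/2*y**3 + 8*y → -2*y**2 + 8*y
  leading term y**2: subtract (-4)·g_3 from -2*y**2 + 8*y → 0
  remainder 0.

Every S-polynomial of the final basis reduces to 0, so we have a Gröbner basis.
Inter-reduce: drop elements whose leading term is divisible by another's, tail-reduce, and make monic.
Reduced Gröbner basis: {x - 2, y**2 - 4*y}.

Buchberger on the second generating set:
h_1 = 30*x*y - 35*x - 15*y**2 + 70, LT = x*y.
h_2 = -42*x + 80, LT = x.

S(h_1,h_2): lcm = x*y. S = -7/6*x - 1/2*y**2 + 40/21*y + 7/3.
  leading term x: subtract (1/36)·h_2 from -7/6*x - 1/2*y**2 + 40/21*y + 7/3 → -1/2*y**2 + 40/21*y + 1/9
  leading term y**2: no divisor's leading term divides it; move -1/2*y**2 to the remainder.
  leading term y: no divisor's leading term divides it; move 40/21*y to the remainder.
  leading term 1: no divisor's leading term divides it; move 1/9 to the remainder.
  remainder -1/2*y**2 + 40/21*y + 1/9 ≠ 0; add k_3 = -1/2*y**2 + 40/21*y + 1/9 to the basis.

S(h_1,k_3): lcm = x*y**2. S = 37/14*x*y + 2/9*x - 1/2*y**3 + 7/3*y.
  leading term x*y: subtract (37/420)·h_1 from 37/14*x*y + 2/9*x - 1/2*y**3 + 7/3*y → 119/36*x - 1/2*y**3 + 37/28*y**2 + 7/3*y - 37/6
  leading term x: subtract (-17/216)·h_2 from 119/36*x - 1/2*y**3 + 37/28*y**2 + 7/3*y - 37/6 → -1/2*y**3 + 37/28*y**2 + 7/3*y + 7/54
  leading term y**3: subtract (y)·k_3 from -1/2*y**3 + 37/28*y**2 + 7/3*y + 7/54 → -7/12*y**2 + 20/9*y + 7/54
  leading term y**2: subtract (7/6)·k_3 from -7/12*y**2 + 20/9*y + 7/54 → 0
  remainder 0.

S(h_2,k_3): leading monomials are coprime, so the S-polynomial reduces to 0 (Buchberger's first criterion).
Every S-polynomial of the final basis reduces to 0, so we have a Gröbner basis.
Inter-reduce: drop elements whose leading term is divisible by another's, tail-reduce, and make monic.
Reduced Gröbner basis: {x - 40/21, y**2 - 80/21*y - 2/9}.

The bases are distinct; the ideals are different.
The same test decides containment: I ⊆ J iff every generator of I reduces to 0 modulo a Gröbner basis of J.

No, the ideals differ.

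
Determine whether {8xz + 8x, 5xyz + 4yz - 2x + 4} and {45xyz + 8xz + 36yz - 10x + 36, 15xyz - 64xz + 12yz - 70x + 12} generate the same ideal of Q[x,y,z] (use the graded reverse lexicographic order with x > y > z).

Equality of ideals is decidable: compute both reduced Gröbner bases (unique for the ordering) and check whether they agree.
Buchberger on the first generating set:
f_1 = 8xz + 8x, LT = xz.
f_2 = 5xyz + 4yz - 2x + 4, LT = xyz.

S(f_1,f_2): lcm = xyz. S = xy - \tfrac{4}{5}yz + \tfrac{2}{5}x - \tfrac{4}{5}.
  leading term xy: no divisor's leading term divides it; move xy to the remainder.
  leading term yz: no divisor's leading term divides it; move -\tfrac{4}{5}yz to the remainder.
  leading term x: no divisor's leading term divides it; move \tfrac{2}{5}x to the remainder.
  leading term 1: no divisor's leading term divides it; move -\tfrac{4}{5} to the remainder.
  remainder xy - \tfrac{4}{5}yz + \tfrac{2}{5}x - \tfrac{4}{5} ≠ 0; add g_3 = xy - \tfrac{4}{5}yz + \tfrac{2}{5}x - \tfrac{4}{5} to the basis.

S(f_1,g_3): lcm = xyz. S = \tfrac{4}{5}yz^{2} + xy - \tfrac{2}{5}xz + \tfrac{4}{5}z.
  leading term yz^{2}: no divisor's leading term divides it; move \tfrac{4}{5}yz^{2} to the remainder.
  leading term xy: subtract (1)·g_3 from xy - \tfrac{2}{5}xz + \tfrac{4}{5}z → -\tfrac{2}{5}xz + \tfrac{4}{5}yz - \tfrac{2}{5}x + \tfrac{4}{5}z + \tfrac{4}{5}
  leading term xz: subtract (-\tfrac{1}{20})·f_1 from -\tfrac{2}{5}xz + \tfrac{4}{5}yz - \tfrac{2}{5}x + \tfrac{4}{5}z + \tfrac{4}{5} → \tfrac{4}{5}yz + \tfrac{4}{5}z + \tfrac{4}{5}
  leading term yz: no divisor's leading term divides it; move \tfrac{4}{5}yz to the remainder.
  leading term z: no divisor's leading term divides it; move \tfrac{4}{5}z to the remainder.
  leading term 1: no divisor's leading term divides it; move \tfrac{4}{5} to the remainder.
  remainder \tfrac{4}{5}yz^{2} + \tfrac{4}{5}yz + \tfrac{4}{5}z + \tfrac{4}{5} ≠ 0; add g_4 = \tfrac{4}{5}yz^{2} + \tfrac{4}{5}yz + \tfrac{4}{5}z + \tfrac{4}{5} to the basis.

The other S-polynomials (S(f_2,g_3), S(f_1,g_4), S(f_2,g_4), S(g_3,g_4)) all reduce to 0 modulo the current basis, so we have a Gröbner basis.
Inter-reduce: drop elements whose leading term is divisible by another's, tail-reduce, and make monic.
Reduced Gröbner basis: {yz^{2} + yz + z + 1, xy - \tfrac{4}{5}yz + \tfrac{2}{5}x - \tfrac{4}{5}, xz + x}.

Buchberger on the second generating set:
h_1 = 45xyz + 8xz + 36yz - 10x + 36, LT = xyz.
h_2 = 15xyz - 64xz + 12yz - 70x + 12, LT = xyz.

S(h_1,h_2): lcm = xyz. S = \tfrac{40}{9}xz + \tfrac{40}{9}x.
  leading term xz: no divisor's leading term divides it; move \tfrac{40}{9}xz to the remainder.
  leading term x: no divisor's leading term divides it; move \tfrac{40}{9}x to the remainder.
  remainder \tfrac{40}{9}xz + \tfrac{40}{9}x ≠ 0; add k_3 = \tfrac{40}{9}xz + \tfrac{40}{9}x to the basis.

S(h_1,k_3): lcm = xyz. S = -xy + \tfrac{8}{45}xz + \tfrac{4}{5}yz - \tfrac{2}{9}x + \tfrac{4}{5}.
  leading term xy: no divisor's leading term divides it; move -xy to the remainder.
  leading term xz: subtract (\tfrac{1}{25})·k_3 from \tfrac{8}{45}xz + \tfrac{4}{5}yz - \tfrac{2}{9}x + \tfrac{4}{5} → \tfrac{4}{5}yz - \tfrac{2}{5}x + \tfrac{4}{5}
  leading term yz: no divisor's leading term divides it; move \tfrac{4}{5}yz to the remainder.
  leading term x: no divisor's leading term divides it; move -\tfrac{2}{5}x to the remainder.
  leading term 1: no divisor's leading term divides it; move \tfrac{4}{5} to the remainder.
  remainder -xy + \tfrac{4}{5}yz - \tfrac{2}{5}x + \tfrac{4}{5} ≠ 0; add k_4 = -xy + \tfrac{4}{5}yz - \tfrac{2}{5}x + \tfrac{4}{5} to the basis.

S(h_1,k_4): lcm = xyz. S = \tfrac{4}{5}yz^{2} - \tfrac{2}{9}xz + \tfrac{4}{5}yz - \tfrac{2}{9}x + \tfrac{4}{5}z + \tfrac{4}{5}.
  leading term yz^{2}: no divisor's leading term divides it; move \tfrac{4}{5}yz^{2} to the remainder.
  leading term xz: subtract (-\tfrac{1}{20})·k_3 from -\tfrac{2}{9}xz + \tfrac{4}{5}yz - \tfrac{2}{9}x + \tfrac{4}{5}z + \tfrac{4}{5} → \tfrac{4}{5}yz + \tfrac{4}{5}z + \tfrac{4}{5}
  leading term yz: no divisor's leading term divides it; move \tfrac{4}{5}yz to the remainder.
  leading term z: no divisor's leading term divides it; move \tfrac{4}{5}z to the remainder.
  leading term 1: no divisor's leading term divides it; move \tfrac{4}{5} to the remainder.
  remainder \tfrac{4}{5}yz^{2} + \tfrac{4}{5}yz + \tfrac{4}{5}z + \tfrac{4}{5} ≠ 0; add k_5 = \tfrac{4}{5}yz^{2} + \tfrac{4}{5}yz + \tfrac{4}{5}z + \tfrac{4}{5} to the basis.

The other S-polynomials (S(h_2,k_3), S(h_2,k_4), S(k_3,k_4), S(h_1,k_5), S(h_2,k_5), S(k_3,k_5), S(k_4,k_5)) all reduce to 0 modulo the current basis, so we have a Gröbner basis.
Inter-reduce: drop elements whose leading term is divisible by another's, tail-reduce, and make monic.
Reduced Gröbner basis: {yz^{2} + yz + z + 1, xy - \tfrac{4}{5}yz + \tfrac{2}{5}x - \tfrac{4}{5}, xz + x}.

Same reduced basis, so the two generating sets span the same ideal.

Yes, the ideals are equal.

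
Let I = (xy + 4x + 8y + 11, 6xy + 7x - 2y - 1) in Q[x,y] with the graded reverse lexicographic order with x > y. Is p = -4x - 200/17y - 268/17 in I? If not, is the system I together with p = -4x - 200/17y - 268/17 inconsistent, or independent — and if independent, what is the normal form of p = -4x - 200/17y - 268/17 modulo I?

First compute the reduced Gröbner basis of I by Buchberger's algorithm.
f_1 = xy + 4x + 8y + 11, LT = xy.
f_2 = 6xy + 7x - 2y - 1, LT = xy.

S(f_1,f_2): lcm = xy. S = 17/6x + 25/3y + 67/6.
  leading term x: no divisor's leading term divides it; move 17/6x to the remainder.
  leading term y: no divisor's leading term divides it; move 25/3y to the remainder.
  leading term 1: no divisor's leading term divides it; move 67/6 to the remainder.
  remainder 17/6x + 25/3y + 67/6 ≠ 0; add h_3 = 17/6x + 25/3y + 67/6 to the basis.

S(f_1,h_3): lcm = xy. S = -50/17y^2 + 4x + 69/17y + 11.
  leading term y^2: no divisor's leading term divides it; move -50/17y^2 to the remainder.
  leading term x: subtract (24/17)·h_3 from 4x + 69/17y + 11 → -131/17y - 81/17
  leading term y: no divisor's leading term divides it; move -131/17y to the remainder.
  leading term 1: no divisor's leading term divides it; move -81/17 to the remainder.
  remainder -50/17y^2 - 131/17y - 81/17 ≠ 0; add h_4 = -50/17y^2 - 131/17y - 81/17 to the basis.

The other S-polynomials (S(f_2,h_3), S(f_1,h_4), S(f_2,h_4), S(h_3,h_4)) all reduce to 0 modulo the current basis, so we have a Gröbner basis.
Inter-reduce: drop elements whose leading term is divisible by another's, tail-reduce, and make monic.
Reduced Gröbner basis: {y^2 + 131/50y + 81/50, x + 50/17y + 67/17}.
Label its elements g_1 = y^2 + 131/50y + 81/50, g_2 = x + 50/17y + 67/17.

Reduce p = -4x - 200/17y - 268/17 modulo G:
  leading term x: subtract (-4)·g_2 from -4x - 200/17y - 268/17 → 0
  normal form = 0.
Since the normal form is 0, p ∈ I.

The remainder on division by a Gröbner basis is unique — it is the normal form.

-4x - 200/17y - 268/17 lies in I (it reduces to 0).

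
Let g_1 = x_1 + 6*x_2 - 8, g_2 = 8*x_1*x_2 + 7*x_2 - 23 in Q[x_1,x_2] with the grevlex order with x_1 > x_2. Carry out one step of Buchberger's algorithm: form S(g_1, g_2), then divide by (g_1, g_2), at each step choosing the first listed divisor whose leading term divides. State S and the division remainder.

lcm(LM(g_1), LM(g_2)) = x_1*x_2.
S = (lcm/LT(g_1))·g_1 − (lcm/LT(g_2))·g_2 = 6*x_2**2 - 71/8*x_2 + 23/8.
Reduce S modulo (g_1, g_2) in that order:
  leading term x_2**2: no divisor's leading term divides it; move 6*x_2**2 to the remainder.
  leading term x_2: no divisor's leading term divides it; move -71/8*x_2 to the remainder.
  leading term 1: no divisor's leading term divides it; move 23/8 to the remainder.
The remainder 6*x_2**2 - 71/8*x_2 + 23/8 is nonzero, so it would be added as the next basis element.

S(g_1, g_2) = 6*x_2**2 - 71/8*x_2 + 23/8; remainder on division = 6*x_2**2 - 71/8*x_2 + 23/8.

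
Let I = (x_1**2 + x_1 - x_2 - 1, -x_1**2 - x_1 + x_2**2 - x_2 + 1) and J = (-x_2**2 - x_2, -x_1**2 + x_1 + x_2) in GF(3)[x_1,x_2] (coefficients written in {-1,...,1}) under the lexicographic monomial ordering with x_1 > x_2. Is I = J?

Equality of ideals is decidable: compute both reduced Gröbner bases (unique for the ordering) and check whether they agree.
Buchberger on the first generating set:
f_1 = x_1**2 + x_1 - x_2 - 1, LT = x_1**2.
f_2 = -x_1**2 - x_1 + x_2**2 - x_2 + 1, LT = x_1**2.

S(f_1,f_2): lcm = x_1**2. S = x_2**2 + x_2.
  leading term x_2**2: no divisor's leading term divides it; move x_2**2 to the remainder.
  leading term x_2: no divisor's leading term divides it; move x_2 to the remainder.
  remainder x_2**2 + x_2 ≠ 0; add g_3 = x_2**2 + x_2 to the basis.

The other S-polynomials (S(f_1,g_3), S(f_2,g_3)) all reduce to 0 modulo the current basis, so we have a Gröbner basis.
Inter-reduce: drop elements whose leading term is divisible by another's, tail-reduce, and make monic.
Reduced Gröbner basis: {x_1**2 + x_1 - x_2 - 1, x_2**2 + x_2}.

Buchberger on the second generating set:
h_1 = -x_2**2 - x_2, LT = x_2**2.
h_2 = -x_1**2 + x_1 + x_2, LT = x_1**2.

The S-polynomials (S(h_1,h_2)) all reduce to 0 modulo the current basis, so we have a Gröbner basis.
Inter-reduce: drop elements whose leading term is divisible by another's, tail-reduce, and make monic.
Reduced Gröbner basis: {x_1**2 - x_1 - x_2, x_2**2 + x_2}.

These differ, so the ideals are not equal.

No, the ideals differ.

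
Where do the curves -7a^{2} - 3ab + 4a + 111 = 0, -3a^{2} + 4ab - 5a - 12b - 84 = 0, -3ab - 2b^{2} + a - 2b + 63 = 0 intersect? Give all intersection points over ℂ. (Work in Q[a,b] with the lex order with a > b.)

Compute a lex Gröbner basis by Buchberger's algorithm.
f_1 = -7a^{2} - 3ab + 4a + 111, LT = a^{2}.
f_2 = -3a^{2} + 4ab - 5a - 12b - 84, LT = a^{2}.
f_3 = -3ab + a - 2b^{2} - 2b + 63, LT = ab.

S(f_1,f_2): lcm = a^{2}. S = \tfrac{37}{21}ab - \tfrac{47}{21}a - 4b - \tfrac{307}{7}.
  leading term ab: subtract (-\tfrac{37}{63})·f_3 from \tfrac{37}{21}ab - \tfrac{47}{21}a - 4b - \tfrac{307}{7} → -\tfrac{104}{63}a - \tfrac{74}{63}b^{2} - \tfrac{326}{63}b - \tfrac{48}{7}
  leading term a: no divisor's leading term divides it; move -\tfrac{104}{63}a to the remainder.
  leading term b^{2}: no divisor's leading term divides it; move -\tfrac{74}{63}b^{2} to the remainder.
  leading term b: no divisor's leading term divides it; move -\tfrac{326}{63}b to the remainder.
  leading term 1: no divisor's leading term divides it; move -\tfrac{48}{7} to the remainder.
  remainder -\tfrac{104}{63}a - \tfrac{74}{63}b^{2} - \tfrac{326}{63}b - \tfrac{48}{7} ≠ 0; add h_4 = -\tfrac{104}{63}a - \tfrac{74}{63}b^{2} - \tfrac{326}{63}b - \tfrac{48}{7} to the basis.

S(f_1,f_3): lcm = a^{2}b. S = \tfrac{1}{3}a^{2} - \tfrac{5}{21}ab^{2} - \tfrac{26}{21}ab + 21a - \tfrac{111}{7}b.
  leading term a^{2}: subtract (-\tfrac{1}{21})·f_1 from \tfrac{1}{3}a^{2} - \tfrac{5}{21}ab^{2} - \tfrac{26}{21}ab + 21a - \tfrac{111}{7}b → -\tfrac{5}{21}ab^{2} - \tfrac{29}{21}ab + \tfrac{445}{21}a - \tfrac{111}{7}b + \tfrac{37}{7}
  leading term ab^{2}: subtract (\tfrac{5}{63}b)·f_3 from -\tfrac{5}{21}ab^{2} - \tfrac{29}{21}ab + \tfrac{445}{21}a - \tfrac{111}{7}b + \tfrac{37}{7} → -\tfrac{92}{63}ab + \tfrac{445}{21}a + \tfrac{10}{63}b^{3} + \tfrac{10}{63}b^{2} - \tfrac{146}{7}b + \tfrac{37}{7}
  leading term ab: subtract (\tfrac{92}{189})·f_3 from -\tfrac{92}{63}ab + \tfrac{445}{21}a + \tfrac{10}{63}b^{3} + \tfrac{10}{63}b^{2} - \tfrac{146}{7}b + \tfrac{37}{7} → \tfrac{559}{27}a + \tfrac{10}{63}b^{3} + \tfrac{214}{189}b^{2} - \tfrac{3758}{189}b - \tfrac{533}{21}
  leading term a: subtract (-\tfrac{301}{24})·h_4 from \tfrac{559}{27}a + \tfrac{10}{63}b^{3} + \tfrac{214}{189}b^{2} - \tfrac{3758}{189}b - \tfrac{533}{21} → \tfrac{10}{63}b^{3} - \tfrac{3427}{252}b^{2} - \tfrac{21365}{252}b - \tfrac{2339}{21}
  leading term b^{3}: no divisor's leading term divides it; move \tfrac{10}{63}b^{3} to the remainder.
  leading term b^{2}: no divisor's leading term divides it; move -\tfrac{3427}{252}b^{2} to the remainder.
  leading term b: no divisor's leading term divides it; move -\tfrac{21365}{252}b to the remainder.
  leading term 1: no divisor's leading term divides it; move -\tfrac{2339}{21} to the remainder.
  remainder \tfrac{10}{63}b^{3} - \tfrac{3427}{252}b^{2} - \tfrac{21365}{252}b - \tfrac{2339}{21} ≠ 0; add h_5 = \tfrac{10}{63}b^{3} - \tfrac{3427}{252}b^{2} - \tfrac{21365}{252}b - \tfrac{2339}{21} to the basis.

S(f_2,f_3): lcm = a^{2}b. S = \tfrac{1}{3}a^{2} - 2ab^{2} + ab + 21a + 4b^{2} + 28b.
  leading term a^{2}: subtract (-\tfrac{1}{21})·f_1 from \tfrac{1}{3}a^{2} - 2ab^{2} + ab + 21a + 4b^{2} + 28b → -2ab^{2} + \tfrac{6}{7}ab + \tfrac{445}{21}a + 4b^{2} + 28b + \tfrac{37}{7}
  leading term ab^{2}: subtract (\tfrac{2}{3}b)·f_3 from -2ab^{2} + \tfrac{6}{7}ab + \tfrac{445}{21}a + 4b^{2} + 28b + \tfrac{37}{7} → \tfrac{4}{21}ab + \tfrac{445}{21}a + \tfrac{4}{3}b^{3} + \tfrac{16}{3}b^{2} - 14b + \tfrac{37}{7}
  leading term ab: subtract (-\tfrac{4}{63})·f_3 from \tfrac{4}{21}ab + \tfrac{445}{21}a + \tfrac{4}{3}b^{3} + \tfrac{16}{3}b^{2} - 14b + \tfrac{37}{7} → \tfrac{1339}{63}a + \tfrac{4}{3}b^{3} + \tfrac{328}{63}b^{2} - \tfrac{890}{63}b + \tfrac{65}{7}
  leading term a: subtract (-\tfrac{103}{8})·h_4 from \tfrac{1339}{63}a + \tfrac{4}{3}b^{3} + \tfrac{328}{63}b^{2} - \tfrac{890}{63}b + \tfrac{65}{7} → \tfrac{4}{3}b^{3} - \tfrac{119}{12}b^{2} - \tfrac{323}{4}b - 79
  leading term b^{3}: subtract (\tfrac{42}{5})·h_5 from \tfrac{4}{3}b^{3} - \tfrac{119}{12}b^{2} - \tfrac{323}{4}b - 79 → \tfrac{6259}{60}b^{2} + \tfrac{7577}{12}b + \tfrac{4283}{5}
  leading term b^{2}: no divisor's leading term divides it; move \tfrac{6259}{60}b^{2} to the remainder.
  leading term b: no divisor's leading term divides it; move \tfrac{7577}{12}b to the remainder.
  leading term 1: no divisor's leading term divides it; move \tfrac{4283}{5} to the remainder.
  remainder \tfrac{6259}{60}b^{2} + \tfrac{7577}{12}b + \tfrac{4283}{5} ≠ 0; add h_6 = \tfrac{6259}{60}b^{2} + \tfrac{7577}{12}b + \tfrac{4283}{5} to the basis.

S(f_1,h_4): lcm = a^{2}. S = -\tfrac{37}{52}ab^{2} - \tfrac{985}{364}ab - \tfrac{430}{91}a - \tfrac{111}{7}.
  leading term ab^{2}: subtract (\tfrac{37}{156}b)·f_3 from -\tfrac{37}{52}ab^{2} - \tfrac{985}{364}ab - \tfrac{430}{91}a - \tfrac{111}{7} → -\tfrac{1607}{546}ab - \tfrac{430}{91}a + \tfrac{37}{78}b^{3} + \tfrac{37}{78}b^{2} - \tfrac{777}{52}b - \tfrac{111}{7}
  leading term ab: subtract (\tfrac{1607}{1638})·f_3 from -\tfrac{1607}{546}ab - \tfrac{430}{91}a + \tfrac{37}{78}b^{3} + \tfrac{37}{78}b^{2} - \tfrac{777}{52}b - \tfrac{111}{7} → -\tfrac{719}{126}a + \tfrac{37}{78}b^{3} + \tfrac{307}{126}b^{2} - \tfrac{3271}{252}b - \tfrac{14135}{182}
  leading term a: subtract (\tfrac{719}{208})·h_4 from -\tfrac{719}{126}a + \tfrac{37}{78}b^{3} + \tfrac{307}{126}b^{2} - \tfrac{3271}{252}b - \tfrac{14135}{182} → \tfrac{37}{78}b^{3} + \tfrac{2027}{312}b^{2} + \tfrac{1531}{312}b - \tfrac{1403}{26}
  leading term b^{3}: subtract (\tfrac{777}{260})·h_5 from \tfrac{37}{78}b^{3} + \tfrac{2027}{312}b^{2} + \tfrac{1531}{312}b - \tfrac{1403}{26} → \tfrac{3771}{80}b^{2} + \tfrac{53721}{208}b + \tfrac{72513}{260}
  leading term b^{2}: subtract (\tfrac{11313}{25036})·h_6 from \tfrac{3771}{80}b^{2} + \tfrac{53721}{208}b + \tfrac{72513}{260} → -\tfrac{8801883}{325468}b - \tfrac{8801883}{81367}
  leading term b: no divisor's leading term divides it; move -\tfrac{8801883}{325468}b to the remainder.
  leading term 1: no divisor's leading term divides it; move -\tfrac{8801883}{81367} to the remainder.
  remainder -\tfrac{8801883}{325468}b - \tfrac{8801883}{81367} ≠ 0; add h_7 = -\tfrac{8801883}{325468}b - \tfrac{8801883}{81367} to the basis.

The other S-polynomials (S(f_2,h_4), S(f_3,h_4), S(f_1,h_5), S(f_2,h_5), S(f_3,h_5), S(h_4,h_5), S(f_1,h_6), S(f_2,h_6), S(f_3,h_6), S(h_4,h_6), S(h_5,h_6), S(f_1,h_7), S(f_2,h_7), S(f_3,h_7), S(h_4,h_7), S(h_5,h_7), S(h_6,h_7)) all reduce to 0 modulo the current basis, so we have a Gröbner basis.
Inter-reduce: drop elements whose leading term is divisible by another's, tail-reduce, and make monic.
Reduced Gröbner basis: {a + 3, b + 4}.

The lex basis is triangular: the last element involves only b. Solving b + 4 = 0 gives b ∈ {-4}; substituting each value into the earlier elements determines the remaining variables.
  b = -4: the earlier basis element becomes a + 3 = 0, giving a = -3 — point (-3, -4).
Check: every point annihilates each of the original generators.

{(-3, -4)}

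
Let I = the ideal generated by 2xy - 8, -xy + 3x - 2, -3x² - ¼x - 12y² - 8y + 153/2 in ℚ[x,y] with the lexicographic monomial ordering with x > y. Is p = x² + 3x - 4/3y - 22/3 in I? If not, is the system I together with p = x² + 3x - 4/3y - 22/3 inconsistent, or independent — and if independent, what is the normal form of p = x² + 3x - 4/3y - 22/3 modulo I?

First compute the reduced Gröbner basis of I by Buchberger's algorithm.
f_1 = 2xy - 8, LT = xy.
f_2 = -xy + 3x - 2, LT = xy.
f_3 = -3x² - ¼x - 12y² - 8y + 153/2, LT = x².

S(f_1,f_2): lcm = xy. S = 3x - 6.
  reduce S modulo (f_1, f_2, f_3):
  remainder 3x - 6 ≠ 0; add h_4 = 3x - 6 to the basis.

S(f_1,f_3): lcm = x²y. S = -1/12xy - 4x - 4y³ - 8/3y² + 51/2y.
  reduce S modulo (f_1, f_2, f_3, h_4):
  remainder -4y³ - 8/3y² + 51/2y - 25/3 ≠ 0; add h_5 = -4y³ - 8/3y² + 51/2y - 25/3 to the basis.

S(f_2,f_3): lcm = x²y. S = -3x² - 1/12xy + 2x - 4y³ - 8/3y² + 51/2y.
  reduce S modulo (f_1, f_2, f_3, h_4, h_5):
  remainder 12y² + 8y - 64 ≠ 0; add h_6 = 12y² + 8y - 64 to the basis.

S(f_1,h_4): lcm = xy. S = 2y - 4.
  reduce S modulo (f_1, f_2, f_3, h_4, h_5, h_6):
  remainder 2y - 4 ≠ 0; add h_7 = 2y - 4 to the basis.

The other S-polynomials (S(f_2,h_4), S(f_3,h_4), S(f_1,h_5), S(f_2,h_5), S(f_3,h_5), S(h_4,h_5), S(f_1,h_6), S(f_2,h_6), S(f_3,h_6), S(h_4,h_6), S(h_5,h_6), S(f_1,h_7), S(f_2,h_7), S(f_3,h_7), S(h_4,h_7), S(h_5,h_7), S(h_6,h_7)) all reduce to 0 modulo the current basis, so we have a Gröbner basis.
Inter-reduce: drop elements whose leading term is divisible by another's, tail-reduce, and make monic.
Reduced Gröbner basis: {x - 2, y - 2}.
Label its elements g_1 = x - 2, g_2 = y - 2.

Reduce p = x² + 3x - 4/3y - 22/3 modulo G:
  leading term x²: subtract (x)·g_1 from x² + 3x - 4/3y - 22/3 → 5x - 4/3y - 22/3
  leading term x: subtract (5)·g_1 from 5x - 4/3y - 22/3 → -4/3y + 8/3
  leading term y: subtract (-4/3)·g_2 from -4/3y + 8/3 → 0
  normal form = 0.
Since the normal form is 0, p ∈ I.

Ideal membership is decidable via reduction modulo a Gröbner basis.

x² + 3x - 4/3y - 22/3 lies in I (it reduces to 0).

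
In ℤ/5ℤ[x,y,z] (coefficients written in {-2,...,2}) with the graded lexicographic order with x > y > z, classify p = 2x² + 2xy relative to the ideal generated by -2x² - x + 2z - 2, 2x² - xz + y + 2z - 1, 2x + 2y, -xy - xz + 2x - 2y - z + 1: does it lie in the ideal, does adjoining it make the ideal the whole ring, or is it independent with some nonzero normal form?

First compute the reduced Gröbner basis of I by Buchberger's algorithm.
f_1 = -2x² - x + 2z - 2, LT = x².
f_2 = 2x² - xz + y + 2z - 1, LT = x².
f_3 = 2x + 2y, LT = x.
f_4 = -xy - xz + 2x - 2y - z + 1, LT = xy.

S(f_1,f_2): lcm = x². S = -2xz - 2x + 2y - 2z - 1.
  leading term xz: subtract (-z)·f_3 from -2xz - 2x + 2y - 2z - 1 → 2yz - 2x + 2y - 2z - 1
  leading term yz: no divisor's leading term divides it; move 2yz to the remainder.
  leading term x: subtract (-1)·f_3 from -2x + 2y - 2z - 1 → -y - 2z - 1
  leading term y: no divisor's leading term divides it; move -y to the remainder.
  leading term z: no divisor's leading term divides it; move -2z to the remainder.
  leading term 1: no divisor's leading term divides it; move -1 to the remainder.
  remainder 2yz - y - 2z - 1 ≠ 0; add h_5 = 2yz - y - 2z - 1 to the basis.

S(f_1,f_3): lcm = x². S = -xy - 2x - z + 1.
  leading term xy: subtract (2y)·f_3 from -xy - 2x - z + 1 → y² - 2x - z + 1
  leading term y²: no divisor's leading term divides it; move y² to the remainder.
  leading term x: subtract (-1)·f_3 from -2x - z + 1 → 2y - z + 1
  leading term y: no divisor's leading term divides it; move 2y to the remainder.
  leading term z: no divisor's leading term divides it; move -z to the remainder.
  leading term 1: no divisor's leading term divides it; move 1 to the remainder.
  remainder y² + 2y - z + 1 ≠ 0; add h_6 = y² + 2y - z + 1 to the basis.

S(f_1,f_4): lcm = x²y. S = -x²z + 2x² + xy - xz - yz + x + y.
  leading term x²z: subtract (-2z)·f_1 from -x²z + 2x² + xy - xz - yz + x + y → 2x² + xy + 2xz - yz - z² + x + y + z
  leading term x²: subtract (-1)·f_1 from 2x² + xy + 2xz - yz - z² + x + y + z → xy + 2xz - yz - z² + y - 2z - 2
  leading term xy: subtract (-2y)·f_3 from xy + 2xz - yz - z² + y - 2z - 2 → 2xz - y² - yz - z² + y - 2z - 2
  leading term xz: subtract (z)·f_3 from 2xz - y² - yz - z² + y - 2z - 2 → -y² + 2yz - z² + y - 2z - 2
  leading term y²: subtract (-1)·h_6 from -y² + 2yz - z² + y - 2z - 2 → 2yz - z² - 2y + 2z - 1
  leading term yz: subtract (1)·h_5 from 2yz - z² - 2y + 2z - 1 → -z² - y - z
  leading term z²: no divisor's leading term divides it; move -z² to the remainder.
  leading term y: no divisor's leading term divides it; move -y to the remainder.
  leading term z: no divisor's leading term divides it; move -z to the remainder.
  remainder -z² - y - z ≠ 0; add h_7 = -z² - y - z to the basis.

S(f_3,f_4): lcm = xy. S = -xz + y² + 2x - 2y - z + 1.
  leading term xz: subtract (2z)·f_3 from -xz + y² + 2x - 2y - z + 1 → y² + yz + 2x - 2y - z + 1
  leading term y²: subtract (1)·h_6 from y² + yz + 2x - 2y - z + 1 → yz + 2x + y
  leading term yz: subtract (-2)·h_5 from yz + 2x + y → 2x - y + z - 2
  leading term x: subtract (1)·f_3 from 2x - y + z - 2 → 2y + z - 2
  leading term y: no divisor's leading term divides it; move 2y to the remainder.
  leading term z: no divisor's leading term divides it; move z to the remainder.
  leading term 1: no divisor's leading term divides it; move -2 to the remainder.
  remainder 2y + z - 2 ≠ 0; add h_8 = 2y + z - 2 to the basis.

S(f_4,h_5): lcm = xyz. S = xz² - 2xy - xz + 2yz + z² - 2x - z.
  leading term xz²: subtract (-2z²)·f_3 from xz² - 2xy - xz + 2yz + z² - 2x - z → -yz² - 2xy - xz + 2yz + z² - 2x - z
  leading term yz²: subtract (2z)·h_5 from -yz² - 2xy - xz + 2yz + z² - 2x - z → -2xy - xz - yz - 2x + z
  leading term xy: subtract (-y)·f_3 from -2xy - xz - yz - 2x + z → -xz + 2y² - yz - 2x + z
  leading term xz: subtract (2z)·f_3 from -xz + 2y² - yz - 2x + z → 2y² - 2x + z
  leading term y²: subtract (2)·h_6 from 2y² - 2x + z → -2x + y - 2z - 2
  leading term x: subtract (-1)·f_3 from -2x + y - 2z - 2 → -2y - 2z - 2
  leading term y: subtract (-1)·h_8 from -2y - 2z - 2 → -z + 1
  leading term z: no divisor's leading term divides it; move -z to the remainder.
  leading term 1: no divisor's leading term divides it; move 1 to the remainder.
  remainder -z + 1 ≠ 0; add h_9 = -z + 1 to the basis.

The other S-polynomials (S(f_2,f_3), S(f_2,f_4), S(f_1,h_5), S(f_2,h_5), S(f_3,h_5), S(f_1,h_6), S(f_2,h_6), S(f_3,h_6), S(f_4,h_6), S(h_5,h_6), S(f_1,h_7), S(f_2,h_7), S(f_3,h_7), S(f_4,h_7), S(h_5,h_7), S(h_6,h_7), S(f_1,h_8), S(f_2,h_8), S(f_3,h_8), S(f_4,h_8), S(h_5,h_8), S(h_6,h_8), S(h_7,h_8), S(f_1,h_9), S(f_2,h_9), S(f_3,h_9), S(f_4,h_9), S(h_5,h_9), S(h_6,h_9), S(h_7,h_9), S(h_8,h_9)) all reduce to 0 modulo the current basis, so we have a Gröbner basis.
Inter-reduce: drop elements whose leading term is divisible by another's, tail-reduce, and make monic.
Reduced Gröbner basis: {x - 2, y + 2, z - 1}.
Label its elements g_1 = x - 2, g_2 = y + 2, g_3 = z - 1.

Reduce p = 2x² + 2xy modulo G:
  leading term x²: subtract (2x)·g_1 from 2x² + 2xy → 2xy - x
  leading term xy: subtract (2y)·g_1 from 2xy - x → -x - y
  leading term x: subtract (-1)·g_1 from -x - y → -y - 2
  leading term y: subtract (-1)·g_2 from -y - 2 → 0
  normal form = 0.
Since the normal form is 0, p ∈ I.

2x² + 2xy lies in I (it reduces to 0).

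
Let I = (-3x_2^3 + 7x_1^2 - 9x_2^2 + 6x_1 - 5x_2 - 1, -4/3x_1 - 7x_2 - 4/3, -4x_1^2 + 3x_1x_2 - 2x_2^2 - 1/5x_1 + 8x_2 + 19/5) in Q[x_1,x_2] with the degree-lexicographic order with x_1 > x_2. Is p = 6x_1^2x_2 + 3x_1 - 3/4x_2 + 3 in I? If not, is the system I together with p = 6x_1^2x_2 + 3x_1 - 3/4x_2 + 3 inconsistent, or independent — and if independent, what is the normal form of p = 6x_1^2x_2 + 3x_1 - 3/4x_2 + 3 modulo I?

6x_1^2x_2 + 3x_1 - 3/4x_2 + 3 lies in I (it reduces to 0).

First compute the reduced Gröbner basis of I by Buchberger's algorithm.
f_1 = -3x_2^3 + 7x_1^2 - 9x_2^2 + 6x_1 - 5x_2 - 1, LT = x_2^3.
f_2 = -4/3x_1 - 7x_2 - 4/3, LT = x_1.
f_3 = -4x_1^2 + 3x_1x_2 - 2x_2^2 - 1/5x_1 + 8x_2 + 19/5, LT = x_1^2.

S(f_2,f_3): lcm = x_1^2. S = 6x_1x_2 - 1/2x_2^2 + 19/20x_1 + 2x_2 + 19/20.
  reduce S modulo (f_1, f_2, f_3):
  remainder -32x_2^2 - 719/80x_2 ≠ 0; add h_4 = -32x_2^2 - 719/80x_2 to the basis.

S(f_1,h_4): lcm = x_2^3. S = -7/3x_1^2 + 6961/2560x_2^2 - 2x_1 + 5/3x_2 + 1/3.
  reduce S modulo (f_1, f_2, f_3, h_4):
  remainder 97630403/19660800x_2 ≠ 0; add h_5 = 97630403/19660800x_2 to the basis.

The other S-polynomials (S(f_1,f_2), S(f_1,f_3), S(f_2,h_4), S(f_3,h_4), S(f_1,h_5), S(f_2,h_5), S(f_3,h_5), S(h_4,h_5)) all reduce to 0 modulo the current basis, so we have a Gröbner basis.
Inter-reduce: drop elements whose leading term is divisible by another's, tail-reduce, and make monic.
Reduced Gröbner basis: {x_1 + 1, x_2}.
Label its elements g_1 = x_1 + 1, g_2 = x_2.

Reduce p = 6x_1^2x_2 + 3x_1 - 3/4x_2 + 3 modulo G:
  leading term x_1^2x_2: subtract (6x_1x_2)·g_1 from 6x_1^2x_2 + 3x_1 - 3/4x_2 + 3 → -6x_1x_2 + 3x_1 - 3/4x_2 + 3
  leading term x_1x_2: subtract (-6x_2)·g_1 from -6x_1x_2 + 3x_1 - 3/4x_2 + 3 → 3x_1 + 21/4x_2 + 3
  leading term x_1: subtract (3)·g_1 from 3x_1 + 21/4x_2 + 3 → 21/4x_2
  leading term x_2: subtract (21/4)·g_2 from 21/4x_2 → 0
  normal form = 0.
Since the normal form is 0, p ∈ I.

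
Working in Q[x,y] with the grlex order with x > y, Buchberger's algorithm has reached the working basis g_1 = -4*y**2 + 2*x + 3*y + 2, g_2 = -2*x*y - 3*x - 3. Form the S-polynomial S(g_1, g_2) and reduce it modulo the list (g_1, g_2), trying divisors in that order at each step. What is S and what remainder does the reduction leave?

S(g_1, g_2) = -1/2*x**2 - 9/4*x*y - 1/2*x - 3/2*y; remainder on division = -1/2*x**2 + 23/8*x - 3/2*y + 27/8.

lcm(LM(g_1), LM(g_2)) = x*y**2.
S = (lcm/LT(g_1))·g_1 − (lcm/LT(g_2))·g_2 = -1/2*x**2 - 9/4*x*y - 1/2*x - 3/2*y.
Reduce S modulo (g_1, g_2) in that order:
  leading term x**2: no divisor's leading term divides it; move -1/2*x**2 to the remainder.
  leading term x*y: subtract (9/8)·g_2 from -9/4*x*y - 1/2*x - 3/2*y → 23/8*x - 3/2*y + 27/8
  leading term x: no divisor's leading term divides it; move 23/8*x to the remainder.
  leading term y: no divisor's leading term divides it; move -3/2*y to the remainder.
  leading term 1: no divisor's leading term divides it; move 27/8 to the remainder.
The remainder -1/2*x**2 + 23/8*x - 3/2*y + 27/8 is nonzero, so it would be added as the next basis element.
This is the inner loop of Buchberger's algorithm — each nonzero remainder becomes a new basis element.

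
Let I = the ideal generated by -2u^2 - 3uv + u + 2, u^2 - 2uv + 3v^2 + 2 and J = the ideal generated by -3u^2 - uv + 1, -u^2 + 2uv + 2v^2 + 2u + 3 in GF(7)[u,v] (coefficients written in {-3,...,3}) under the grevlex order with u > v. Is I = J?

Two ideals are equal iff their reduced Gröbner bases coincide (the reduced basis is unique for a fixed ordering).
Buchberger on the first generating set:
f_1 = -2u^2 - 3uv + u + 2, LT = u^2.
f_2 = u^2 - 2uv + 3v^2 + 2, LT = u^2.

S(f_1,f_2): lcm = u^2. S = -3v^2 + 3u - 3.
  leading term v^2: no divisor's leading term divides it; move -3v^2 to the remainder.
  leading term u: no divisor's leading term divides it; move 3u to the remainder.
  leading term 1: no divisor's leading term divides it; move -3 to the remainder.
  remainder -3v^2 + 3u - 3 ≠ 0; add g_3 = -3v^2 + 3u - 3 to the basis.

The other S-polynomials (S(f_1,g_3), S(f_2,g_3)) all reduce to 0 modulo the current basis, so we have a Gröbner basis.
Inter-reduce: drop elements whose leading term is divisible by another's, tail-reduce, and make monic.
Reduced Gröbner basis: {u^2 - 2uv + 3u - 1, v^2 - u + 1}.

Buchberger on the second generating set:
h_1 = -3u^2 - uv + 1, LT = u^2.
h_2 = -u^2 + 2uv + 2v^2 + 2u + 3, LT = u^2.

S(h_1,h_2): lcm = u^2. S = 2v^2 + 2u - 2.
  leading term v^2: no divisor's leading term divides it; move 2v^2 to the remainder.
  leading term u: no divisor's leading term divides it; move 2u to the remainder.
  leading term 1: no divisor's leading term divides it; move -2 to the remainder.
  remainder 2v^2 + 2u - 2 ≠ 0; add k_3 = 2v^2 + 2u - 2 to the basis.

The other S-polynomials (S(h_1,k_3), S(h_2,k_3)) all reduce to 0 modulo the current basis, so we have a Gröbner basis.
Inter-reduce: drop elements whose leading term is divisible by another's, tail-reduce, and make monic.
Reduced Gröbner basis: {u^2 - 2uv + 2, v^2 + u - 1}.

The bases are distinct; the ideals are different.

No, the ideals differ.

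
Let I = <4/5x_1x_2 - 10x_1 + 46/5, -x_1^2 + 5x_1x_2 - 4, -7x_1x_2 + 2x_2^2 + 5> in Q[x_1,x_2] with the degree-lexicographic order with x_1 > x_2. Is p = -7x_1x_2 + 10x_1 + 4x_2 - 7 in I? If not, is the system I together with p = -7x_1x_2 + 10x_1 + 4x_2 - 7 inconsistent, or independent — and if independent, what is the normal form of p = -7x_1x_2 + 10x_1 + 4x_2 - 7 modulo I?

-7x_1x_2 + 10x_1 + 4x_2 - 7 lies in I (it reduces to 0).

First compute the reduced Gröbner basis of I by Buchberger's algorithm.
f_1 = 4/5x_1x_2 - 10x_1 + 46/5, LT = x_1x_2.
f_2 = -x_1^2 + 5x_1x_2 - 4, LT = x_1^2.
f_3 = -7x_1x_2 + 2x_2^2 + 5, LT = x_1x_2.

S(f_1,f_2): lcm = x_1^2x_2. S = 5x_1x_2^2 - 25/2x_1^2 + 23/2x_1 - 4x_2.
  leading term x_1x_2^2: subtract (25/4x_2)·f_1 from 5x_1x_2^2 - 25/2x_1^2 + 23/2x_1 - 4x_2 → -25/2x_1^2 + 125/2x_1x_2 + 23/2x_1 - 123/2x_2
  leading term x_1^2: subtract (25/2)·f_2 from -25/2x_1^2 + 125/2x_1x_2 + 23/2x_1 - 123/2x_2 → 23/2x_1 - 123/2x_2 + 50
  leading term x_1: no divisor's leading term divides it; move 23/2x_1 to the remainder.
  leading term x_2: no divisor's leading term divides it; move -123/2x_2 to the remainder.
  leading term 1: no divisor's leading term divides it; move 50 to the remainder.
  remainder 23/2x_1 - 123/2x_2 + 50 ≠ 0; add h_4 = 23/2x_1 - 123/2x_2 + 50 to the basis.

S(f_1,f_3): lcm = x_1x_2. S = 2/7x_2^2 - 25/2x_1 + 171/14.
  leading term x_2^2: no divisor's leading term divides it; move 2/7x_2^2 to the remainder.
  leading term x_1: subtract (-25/23)·h_4 from -25/2x_1 + 171/14 → -3075/46x_2 + 21433/322
  leading term x_2: no divisor's leading term divides it; move -3075/46x_2 to the remainder.
  leading term 1: no divisor's leading term divides it; move 21433/322 to the remainder.
  remainder 2/7x_2^2 - 3075/46x_2 + 21433/322 ≠ 0; add h_5 = 2/7x_2^2 - 3075/46x_2 + 21433/322 to the basis.

S(f_2,f_3): lcm = x_1^2x_2. S = -33/7x_1x_2^2 + 5/7x_1 + 4x_2.
  leading term x_1x_2^2: subtract (-165/28x_2)·f_1 from -33/7x_1x_2^2 + 5/7x_1 + 4x_2 → -825/14x_1x_2 + 5/7x_1 + 815/14x_2
  leading term x_1x_2: subtract (-4125/56)·f_1 from -825/14x_1x_2 + 5/7x_1 + 815/14x_2 → -20605/28x_1 + 815/14x_2 + 18975/28
  leading term x_1: subtract (-20605/322)·h_4 from -20605/28x_1 + 815/14x_2 + 18975/28 → -2496925/644x_2 + 2496925/644
  leading term x_2: no divisor's leading term divides it; move -2496925/644x_2 to the remainder.
  leading term 1: no divisor's leading term divides it; move 2496925/644 to the remainder.
  remainder -2496925/644x_2 + 2496925/644 ≠ 0; add h_6 = -2496925/644x_2 + 2496925/644 to the basis.

The other S-polynomials (S(f_1,h_4), S(f_2,h_4), S(f_3,h_4), S(f_1,h_5), S(f_2,h_5), S(f_3,h_5), S(h_4,h_5), S(f_1,h_6), S(f_2,h_6), S(f_3,h_6), S(h_4,h_6), S(h_5,h_6)) all reduce to 0 modulo the current basis, so we have a Gröbner basis.
Inter-reduce: drop elements whose leading term is divisible by another's, tail-reduce, and make monic.
Reduced Gröbner basis: {x_1 - 1, x_2 - 1}.
Label its elements g_1 = x_1 - 1, g_2 = x_2 - 1.

Reduce p = -7x_1x_2 + 10x_1 + 4x_2 - 7 modulo G:
  leading term x_1x_2: subtract (-7x_2)·g_1 from -7x_1x_2 + 10x_1 + 4x_2 - 7 → 10x_1 - 3x_2 - 7
  leading term x_1: subtract (10)·g_1 from 10x_1 - 3x_2 - 7 → -3x_2 + 3
  leading term x_2: subtract (-3)·g_2 from -3x_2 + 3 → 0
  normal form = 0.
Since the normal form is 0, p ∈ I.

Ideal membership is decidable via reduction modulo a Gröbner basis.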